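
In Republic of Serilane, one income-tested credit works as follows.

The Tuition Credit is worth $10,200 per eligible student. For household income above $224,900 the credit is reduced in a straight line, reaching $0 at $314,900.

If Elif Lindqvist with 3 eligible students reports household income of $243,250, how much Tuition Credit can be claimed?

$24,361

Tuition Credit: base = 3 × $10,200 = $30,600. $243,250 is $18,350 into a $90,000 phase-out range, leaving 71,650/90,000 of the credit: $30,600 × 71,650/90,000 = $24,361.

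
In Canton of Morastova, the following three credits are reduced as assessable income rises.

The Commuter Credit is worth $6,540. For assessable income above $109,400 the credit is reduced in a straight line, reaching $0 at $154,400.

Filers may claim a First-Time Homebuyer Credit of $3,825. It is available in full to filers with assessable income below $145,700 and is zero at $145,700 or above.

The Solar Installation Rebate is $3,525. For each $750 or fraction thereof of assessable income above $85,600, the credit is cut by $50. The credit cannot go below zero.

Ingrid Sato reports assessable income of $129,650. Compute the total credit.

Commuter Credit: $129,650 is $20,250 into a $45,000 phase-out range, leaving 24,750/45,000 of the credit: $6,540 × 24,750/45,000 = $3,597.
First-Time Homebuyer Credit: $129,650 is below the $145,700 cutoff, so the full $3,825 applies.
Solar Installation Rebate: income exceeds $85,600 by $44,050, which is 59 full-or-partial $750 increments; reduction = 59 × $50 = $2,950, leaving $575.
Total: $3,597 + $3,825 + $575 = $7,997.

$7,997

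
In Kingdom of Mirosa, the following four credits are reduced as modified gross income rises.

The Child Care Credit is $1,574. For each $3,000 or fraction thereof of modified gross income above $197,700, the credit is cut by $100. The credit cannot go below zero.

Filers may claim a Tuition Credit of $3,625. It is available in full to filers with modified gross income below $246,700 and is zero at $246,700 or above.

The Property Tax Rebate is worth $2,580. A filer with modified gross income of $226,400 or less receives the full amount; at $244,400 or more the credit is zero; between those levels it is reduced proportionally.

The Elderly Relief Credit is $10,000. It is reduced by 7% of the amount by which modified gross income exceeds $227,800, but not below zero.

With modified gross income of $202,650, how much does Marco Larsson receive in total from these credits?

Child Care Credit: income exceeds $197,700 by $4,950, which is 2 full-or-partial $3,000 increments; reduction = 2 × $100 = $200, leaving $1,374.
Tuition Credit: $202,650 is below the $246,700 cutoff, so the full $3,625 applies.
Property Tax Rebate: $202,650 is at or below the $226,400 threshold, so the full $2,580 applies.
Elderly Relief Credit: $202,650 is at or below the $227,800 threshold, so the full $10,000 applies.
Total: $1,374 + $3,625 + $2,580 + $10,000 = $17,579.

$17,579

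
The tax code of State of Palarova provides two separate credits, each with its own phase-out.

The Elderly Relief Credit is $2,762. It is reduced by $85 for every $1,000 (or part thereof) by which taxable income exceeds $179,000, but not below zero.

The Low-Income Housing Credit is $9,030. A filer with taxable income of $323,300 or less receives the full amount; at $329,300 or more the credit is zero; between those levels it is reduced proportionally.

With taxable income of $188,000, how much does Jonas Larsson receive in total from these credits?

Elderly Relief Credit: income exceeds $179,000 by $9,000, which is 9 full-or-partial $1,000 increments; reduction = 9 × $85 = $765, leaving $1,997.
Low-Income Housing Credit: $188,000 is at or below the $323,300 threshold, so the full $9,030 applies.
Total: $1,997 + $9,030 = $11,027.

$11,027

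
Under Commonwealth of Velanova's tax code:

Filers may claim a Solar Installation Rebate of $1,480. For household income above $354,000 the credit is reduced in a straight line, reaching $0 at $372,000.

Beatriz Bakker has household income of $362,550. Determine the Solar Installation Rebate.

$777

Solar Installation Rebate: $362,550 is $8,550 into a $18,000 phase-out range, leaving 9,450/18,000 of the credit: $1,480 × 9,450/18,000 = $777.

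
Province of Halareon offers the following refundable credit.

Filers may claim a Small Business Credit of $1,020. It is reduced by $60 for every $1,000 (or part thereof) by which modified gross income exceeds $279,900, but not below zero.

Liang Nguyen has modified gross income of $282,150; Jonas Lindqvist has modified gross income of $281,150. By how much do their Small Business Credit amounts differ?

Liang ($282,150): Small Business Credit: income exceeds $279,900 by $2,250, which is 3 full-or-partial $1,000 increments; reduction = 3 × $60 = $180, leaving $840.
Jonas ($281,150): Small Business Credit: income exceeds $279,900 by $1,250, which is 2 full-or-partial $1,000 increments; reduction = 2 × $60 = $120, leaving $900.
Difference: |$840 − $900| = $60.

$60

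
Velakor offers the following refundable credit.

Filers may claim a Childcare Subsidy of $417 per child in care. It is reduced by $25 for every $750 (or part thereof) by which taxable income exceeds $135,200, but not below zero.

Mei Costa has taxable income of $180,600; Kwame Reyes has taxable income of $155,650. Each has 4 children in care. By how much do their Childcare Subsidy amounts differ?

$825

Mei ($180,600): Childcare Subsidy: base = 4 × $417 = $1,668. income exceeds $135,200 by $45,400, which is 61 full-or-partial $750 increments; reduction = 61 × $25 = $1,525, leaving $143.
Kwame ($155,650): Childcare Subsidy: base = 4 × $417 = $1,668. income exceeds $135,200 by $20,450, which is 28 full-or-partial $750 increments; reduction = 28 × $25 = $700, leaving $968.
Difference: |$143 − $968| = $825.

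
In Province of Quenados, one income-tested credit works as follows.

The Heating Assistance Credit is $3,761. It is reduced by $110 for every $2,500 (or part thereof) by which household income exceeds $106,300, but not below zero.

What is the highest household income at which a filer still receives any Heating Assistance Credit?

After 34 increments the reduction is 34 × $110 = $3,740, leaving $21; one more increment wipes it out. Increment 34 ends at excess 34 × $2,500 = $85,000, so the highest qualifying income is $106,300 + $85,000 = $191,300.

$191,300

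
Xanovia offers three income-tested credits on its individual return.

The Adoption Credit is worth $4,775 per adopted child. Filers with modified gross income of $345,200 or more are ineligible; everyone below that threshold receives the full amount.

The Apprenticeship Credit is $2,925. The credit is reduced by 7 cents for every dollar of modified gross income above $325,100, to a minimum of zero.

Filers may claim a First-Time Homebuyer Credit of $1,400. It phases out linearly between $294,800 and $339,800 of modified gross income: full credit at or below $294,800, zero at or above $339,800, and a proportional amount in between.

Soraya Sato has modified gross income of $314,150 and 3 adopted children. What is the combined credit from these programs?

Adoption Credit: base = 3 × $4,775 = $14,325. $314,150 is below the $345,200 cutoff, so the full $14,325 applies.
Apprenticeship Credit: $314,150 is at or below the $325,100 threshold, so the full $2,925 applies.
First-Time Homebuyer Credit: $314,150 is $19,350 into a $45,000 phase-out range, leaving 25,650/45,000 of the credit: $1,400 × 25,650/45,000 = $798.
Total: $14,325 + $2,925 + $798 = $18,048.

$18,048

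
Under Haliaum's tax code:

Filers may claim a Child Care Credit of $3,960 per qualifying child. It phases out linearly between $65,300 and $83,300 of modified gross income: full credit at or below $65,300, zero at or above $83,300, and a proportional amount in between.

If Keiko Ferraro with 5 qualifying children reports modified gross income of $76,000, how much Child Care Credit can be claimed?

$8,030

Child Care Credit: base = 5 × $3,960 = $19,800. $76,000 is $10,700 into a $18,000 phase-out range, leaving 7,300/18,000 of the credit: $19,800 × 7,300/18,000 = $8,030.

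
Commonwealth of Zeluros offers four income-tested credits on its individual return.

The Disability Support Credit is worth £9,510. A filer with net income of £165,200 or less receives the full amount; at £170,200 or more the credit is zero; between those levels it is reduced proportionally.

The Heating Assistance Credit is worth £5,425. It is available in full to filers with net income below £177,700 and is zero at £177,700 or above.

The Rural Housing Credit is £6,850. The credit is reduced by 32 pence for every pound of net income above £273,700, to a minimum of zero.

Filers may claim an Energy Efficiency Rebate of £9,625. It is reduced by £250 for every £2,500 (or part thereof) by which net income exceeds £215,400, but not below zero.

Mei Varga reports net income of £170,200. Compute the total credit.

£21,900

Disability Support Credit: £170,200 is at or above £170,200, so the credit is £0.
Heating Assistance Credit: £170,200 is below the £177,700 cutoff, so the full £5,425 applies.
Rural Housing Credit: £170,200 is at or below the £273,700 threshold, so the full £6,850 applies.
Energy Efficiency Rebate: £170,200 is at or below the £215,400 threshold, so the full £9,625 applies.
Total: £0 + £5,425 + £6,850 + £9,625 = £21,900.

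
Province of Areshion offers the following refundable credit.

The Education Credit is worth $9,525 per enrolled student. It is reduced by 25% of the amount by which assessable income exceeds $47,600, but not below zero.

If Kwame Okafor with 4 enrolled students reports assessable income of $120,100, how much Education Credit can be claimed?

$19,975

Education Credit: base = 4 × $9,525 = $38,100. 25% of the $72,500 excess over $47,600 is $18,125; credit = $38,100 − $18,125 = $19,975.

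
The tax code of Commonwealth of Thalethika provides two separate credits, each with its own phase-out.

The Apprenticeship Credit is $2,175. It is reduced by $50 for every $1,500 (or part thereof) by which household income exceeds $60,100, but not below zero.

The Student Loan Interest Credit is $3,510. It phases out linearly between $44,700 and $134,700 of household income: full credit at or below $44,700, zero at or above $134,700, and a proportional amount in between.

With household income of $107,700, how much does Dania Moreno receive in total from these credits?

Apprenticeship Credit: income exceeds $60,100 by $47,600, which is 32 full-or-partial $1,500 increments; reduction = 32 × $50 = $1,600, leaving $575.
Student Loan Interest Credit: $107,700 is $63,000 into a $90,000 phase-out range, leaving 27,000/90,000 of the credit: $3,510 × 27,000/90,000 = $1,053.
Total: $575 + $1,053 = $1,628.

$1,628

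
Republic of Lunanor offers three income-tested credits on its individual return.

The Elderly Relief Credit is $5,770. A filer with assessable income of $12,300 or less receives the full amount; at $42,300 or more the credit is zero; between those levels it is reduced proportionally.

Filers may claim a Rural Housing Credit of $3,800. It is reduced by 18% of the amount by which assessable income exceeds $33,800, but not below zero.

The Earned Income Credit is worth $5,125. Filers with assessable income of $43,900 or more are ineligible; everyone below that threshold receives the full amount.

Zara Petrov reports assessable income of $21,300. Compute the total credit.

Elderly Relief Credit: $21,300 is $9,000 into a $30,000 phase-out range, leaving 21,000/30,000 of the credit: $5,770 × 21,000/30,000 = $4,039.
Rural Housing Credit: $21,300 is at or below the $33,800 threshold, so the full $3,800 applies.
Earned Income Credit: $21,300 is below the $43,900 cutoff, so the full $5,125 applies.
Total: $4,039 + $3,800 + $5,125 = $12,964.

$12,964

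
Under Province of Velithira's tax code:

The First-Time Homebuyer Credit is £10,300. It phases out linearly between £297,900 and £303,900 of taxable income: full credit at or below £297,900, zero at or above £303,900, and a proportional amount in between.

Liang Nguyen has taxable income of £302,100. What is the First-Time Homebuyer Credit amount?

£3,090

First-Time Homebuyer Credit: £302,100 is £4,200 into a £6,000 phase-out range, leaving 1,800/6,000 of the credit: £10,300 × 1,800/6,000 = £3,090.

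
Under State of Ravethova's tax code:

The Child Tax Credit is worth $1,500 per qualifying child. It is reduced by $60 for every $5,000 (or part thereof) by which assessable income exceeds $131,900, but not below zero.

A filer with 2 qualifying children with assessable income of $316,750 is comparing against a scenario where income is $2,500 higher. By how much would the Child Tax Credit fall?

$60

At $316,750 — base = 2 × $1,500 = $3,000. income exceeds $131,900 by $184,850, which is 37 full-or-partial $5,000 increments; reduction = 37 × $60 = $2,220, leaving $780.
At $319,250 — base = 2 × $1,500 = $3,000. income exceeds $131,900 by $187,350, which is 38 full-or-partial $5,000 increments; reduction = 38 × $60 = $2,280, leaving $720.
Lost: $780 − $720 = $60.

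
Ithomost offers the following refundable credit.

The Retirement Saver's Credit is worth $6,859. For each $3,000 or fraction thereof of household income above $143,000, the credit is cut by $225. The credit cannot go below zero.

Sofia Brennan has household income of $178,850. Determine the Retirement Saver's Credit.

$4,159

Retirement Saver's Credit: income exceeds $143,000 by $35,850, which is 12 full-or-partial $3,000 increments; reduction = 12 × $225 = $2,700, leaving $4,159.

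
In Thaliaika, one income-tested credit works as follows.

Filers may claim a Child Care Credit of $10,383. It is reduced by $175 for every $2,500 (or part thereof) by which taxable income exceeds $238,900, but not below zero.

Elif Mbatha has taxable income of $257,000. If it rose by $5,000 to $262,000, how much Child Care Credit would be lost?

$350

At $257,000 — income exceeds $238,900 by $18,100, which is 8 full-or-partial $2,500 increments; reduction = 8 × $175 = $1,400, leaving $8,983.
At $262,000 — income exceeds $238,900 by $23,100, which is 10 full-or-partial $2,500 increments; reduction = 10 × $175 = $1,750, leaving $8,633.
Lost: $8,983 − $8,633 = $350.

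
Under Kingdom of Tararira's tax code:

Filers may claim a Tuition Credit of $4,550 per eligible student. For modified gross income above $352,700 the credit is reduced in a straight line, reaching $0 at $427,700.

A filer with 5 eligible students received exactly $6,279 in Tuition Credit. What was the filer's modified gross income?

$407,000

Full credit = 5 × $4,550 = $22,750.
$6,279 is 6,279/22,750 of the full $22,750, so 16,471/22,750 of the $75,000 range has been used: income = $352,700 + $75,000 × 16,471/22,750 = $407,000.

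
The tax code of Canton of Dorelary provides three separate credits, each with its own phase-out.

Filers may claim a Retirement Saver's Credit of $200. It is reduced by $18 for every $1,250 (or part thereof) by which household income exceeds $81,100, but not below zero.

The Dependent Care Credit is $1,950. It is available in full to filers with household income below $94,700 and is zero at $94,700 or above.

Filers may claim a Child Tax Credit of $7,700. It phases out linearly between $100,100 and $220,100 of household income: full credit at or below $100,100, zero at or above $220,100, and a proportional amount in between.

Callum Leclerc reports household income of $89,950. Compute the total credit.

$9,706

Retirement Saver's Credit: income exceeds $81,100 by $8,850, which is 8 full-or-partial $1,250 increments; reduction = 8 × $18 = $144, leaving $56.
Dependent Care Credit: $89,950 is below the $94,700 cutoff, so the full $1,950 applies.
Child Tax Credit: $89,950 is at or below the $100,100 threshold, so the full $7,700 applies.
Total: $56 + $1,950 + $7,700 = $9,706.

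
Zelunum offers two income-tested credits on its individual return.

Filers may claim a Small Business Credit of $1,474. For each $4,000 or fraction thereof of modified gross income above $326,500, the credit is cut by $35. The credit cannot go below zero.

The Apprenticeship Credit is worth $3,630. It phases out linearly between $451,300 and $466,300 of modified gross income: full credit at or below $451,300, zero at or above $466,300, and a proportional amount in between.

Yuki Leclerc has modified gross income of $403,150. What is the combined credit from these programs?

Small Business Credit: income exceeds $326,500 by $76,650, which is 20 full-or-partial $4,000 increments; reduction = 20 × $35 = $700, leaving $774.
Apprenticeship Credit: $403,150 is at or below the $451,300 threshold, so the full $3,630 applies.
Total: $774 + $3,630 = $4,404.

$4,404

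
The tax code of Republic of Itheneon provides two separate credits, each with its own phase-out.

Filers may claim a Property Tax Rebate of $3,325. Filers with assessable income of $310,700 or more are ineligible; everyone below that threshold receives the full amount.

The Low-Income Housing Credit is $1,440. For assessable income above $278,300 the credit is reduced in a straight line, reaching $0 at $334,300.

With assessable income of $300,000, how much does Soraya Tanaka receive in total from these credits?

Property Tax Rebate: $300,000 is below the $310,700 cutoff, so the full $3,325 applies.
Low-Income Housing Credit: $300,000 is $21,700 into a $56,000 phase-out range, leaving 34,300/56,000 of the credit: $1,440 × 34,300/56,000 = $882.
Total: $3,325 + $882 = $4,207.

$4,207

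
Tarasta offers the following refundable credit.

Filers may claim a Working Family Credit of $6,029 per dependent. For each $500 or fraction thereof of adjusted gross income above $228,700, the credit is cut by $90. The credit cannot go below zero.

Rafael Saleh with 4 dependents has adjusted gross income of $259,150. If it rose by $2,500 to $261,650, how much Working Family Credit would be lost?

At $259,150 — base = 4 × $6,029 = $24,116. income exceeds $228,700 by $30,450, which is 61 full-or-partial $500 increments; reduction = 61 × $90 = $5,490, leaving $18,626.
At $261,650 — base = 4 × $6,029 = $24,116. income exceeds $228,700 by $32,950, which is 66 full-or-partial $500 increments; reduction = 66 × $90 = $5,940, leaving $18,176.
Lost: $18,626 − $18,176 = $450.

$450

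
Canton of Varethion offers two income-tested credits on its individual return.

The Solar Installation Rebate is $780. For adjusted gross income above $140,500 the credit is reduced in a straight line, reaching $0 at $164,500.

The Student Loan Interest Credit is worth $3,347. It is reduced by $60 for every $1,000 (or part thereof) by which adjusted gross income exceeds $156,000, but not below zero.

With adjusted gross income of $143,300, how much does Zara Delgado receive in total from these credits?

$4,036

Solar Installation Rebate: $143,300 is $2,800 into a $24,000 phase-out range, leaving 21,200/24,000 of the credit: $780 × 21,200/24,000 = $689.
Student Loan Interest Credit: $143,300 is at or below the $156,000 threshold, so the full $3,347 applies.
Total: $689 + $3,347 = $4,036.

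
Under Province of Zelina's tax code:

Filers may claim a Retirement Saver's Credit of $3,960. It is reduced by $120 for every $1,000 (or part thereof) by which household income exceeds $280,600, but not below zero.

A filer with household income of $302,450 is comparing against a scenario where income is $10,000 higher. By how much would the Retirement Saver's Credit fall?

$1,200

At $302,450 — income exceeds $280,600 by $21,850, which is 22 full-or-partial $1,000 increments; reduction = 22 × $120 = $2,640, leaving $1,320.
At $312,450 — income exceeds $280,600 by $31,850, which is 32 full-or-partial $1,000 increments; reduction = 32 × $120 = $3,840, leaving $120.
Lost: $1,320 − $120 = $1,200.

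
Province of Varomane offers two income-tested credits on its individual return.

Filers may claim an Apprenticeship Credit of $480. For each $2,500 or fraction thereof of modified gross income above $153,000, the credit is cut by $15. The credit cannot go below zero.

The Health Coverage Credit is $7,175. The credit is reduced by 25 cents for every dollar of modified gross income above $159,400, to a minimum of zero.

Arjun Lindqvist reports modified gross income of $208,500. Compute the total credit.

Apprenticeship Credit: income exceeds $153,000 by $55,500, which is 23 full-or-partial $2,500 increments; reduction = 23 × $15 = $345, leaving $135.
Health Coverage Credit: 25% of the $49,100 excess over $159,400 is $12,275 ≥ base, so the credit is $0.
Total: $135 + $0 = $135.

$135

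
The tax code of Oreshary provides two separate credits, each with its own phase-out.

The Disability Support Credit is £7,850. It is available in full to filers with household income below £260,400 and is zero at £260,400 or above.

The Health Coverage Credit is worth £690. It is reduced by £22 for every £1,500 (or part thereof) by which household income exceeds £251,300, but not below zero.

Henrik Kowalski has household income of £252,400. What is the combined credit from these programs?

£8,518

Disability Support Credit: £252,400 is below the £260,400 cutoff, so the full £7,850 applies.
Health Coverage Credit: income exceeds £251,300 by £1,100, which is 1 full-or-partial £1,500 increment; reduction = 1 × £22 = £22, leaving £668.
Total: £7,850 + £668 = £8,518.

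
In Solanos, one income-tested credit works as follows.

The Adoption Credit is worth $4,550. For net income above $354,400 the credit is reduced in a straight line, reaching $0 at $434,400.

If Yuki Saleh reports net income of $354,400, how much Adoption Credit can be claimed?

$4,550

Adoption Credit: $354,400 is at or below the $354,400 threshold, so the full $4,550 applies.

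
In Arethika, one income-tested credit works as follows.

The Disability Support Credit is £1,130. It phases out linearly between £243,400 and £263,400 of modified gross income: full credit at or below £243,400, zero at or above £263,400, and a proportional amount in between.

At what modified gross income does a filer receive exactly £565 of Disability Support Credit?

£565 is 565/1,130 of the full £1,130, so 565/1,130 of the £20,000 range has been used: income = £243,400 + £20,000 × 565/1,130 = £253,400.

£253,400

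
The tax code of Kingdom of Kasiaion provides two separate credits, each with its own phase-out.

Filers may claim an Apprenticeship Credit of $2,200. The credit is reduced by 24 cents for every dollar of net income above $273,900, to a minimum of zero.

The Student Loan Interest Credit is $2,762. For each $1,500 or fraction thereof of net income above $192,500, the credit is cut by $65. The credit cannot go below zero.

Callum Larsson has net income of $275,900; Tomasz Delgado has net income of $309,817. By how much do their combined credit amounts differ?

$1,720

Callum ($275,900): Apprenticeship Credit: 24% of the $2,000 excess over $273,900 is $480; credit = $2,200 − $480 = $1,720. Student Loan Interest Credit: income exceeds $192,500 by $83,400 → 56 increments × $65 = $3,640 ≥ base, so the credit is $0. total $1,720 + $0 = $1,720
Tomasz ($309,817): Apprenticeship Credit: 24% of the $35,917 excess over $273,900 is $8,620.08 ≥ base, so the credit is $0. Student Loan Interest Credit: income exceeds $192,500 by $117,317 → 79 increments × $65 = $5,135 ≥ base, so the credit is $0. total $0 + $0 = $0
Difference: |$1,720 − $0| = $1,720.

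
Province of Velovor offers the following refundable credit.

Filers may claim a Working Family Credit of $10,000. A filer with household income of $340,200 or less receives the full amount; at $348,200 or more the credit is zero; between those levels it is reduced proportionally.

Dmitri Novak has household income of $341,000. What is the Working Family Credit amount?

Working Family Credit: $341,000 is $800 into a $8,000 phase-out range, leaving 7,200/8,000 of the credit: $10,000 × 7,200/8,000 = $9,000.

$9,000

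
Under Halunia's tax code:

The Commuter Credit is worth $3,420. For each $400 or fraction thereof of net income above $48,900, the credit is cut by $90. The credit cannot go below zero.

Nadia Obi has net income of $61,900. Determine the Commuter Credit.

Commuter Credit: income exceeds $48,900 by $13,000, which is 33 full-or-partial $400 increments; reduction = 33 × $90 = $2,970, leaving $450.

$450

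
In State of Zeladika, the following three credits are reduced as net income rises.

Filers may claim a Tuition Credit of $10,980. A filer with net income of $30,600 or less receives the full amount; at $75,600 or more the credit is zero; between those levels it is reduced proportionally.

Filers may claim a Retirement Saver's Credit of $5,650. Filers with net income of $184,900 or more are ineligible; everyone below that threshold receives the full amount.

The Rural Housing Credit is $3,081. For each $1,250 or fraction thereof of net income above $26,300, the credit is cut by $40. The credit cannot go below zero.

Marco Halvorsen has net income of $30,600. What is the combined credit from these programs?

$19,551

Tuition Credit: $30,600 is at or below the $30,600 threshold, so the full $10,980 applies.
Retirement Saver's Credit: $30,600 is below the $184,900 cutoff, so the full $5,650 applies.
Rural Housing Credit: income exceeds $26,300 by $4,300, which is 4 full-or-partial $1,250 increments; reduction = 4 × $40 = $160, leaving $2,921.
Total: $10,980 + $5,650 + $2,921 = $19,551.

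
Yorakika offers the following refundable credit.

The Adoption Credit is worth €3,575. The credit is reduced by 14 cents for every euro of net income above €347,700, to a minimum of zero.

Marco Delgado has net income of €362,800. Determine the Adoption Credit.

Adoption Credit: 14% of the €15,100 excess over €347,700 is €2,114; credit = €3,575 − €2,114 = €1,461.

€1,461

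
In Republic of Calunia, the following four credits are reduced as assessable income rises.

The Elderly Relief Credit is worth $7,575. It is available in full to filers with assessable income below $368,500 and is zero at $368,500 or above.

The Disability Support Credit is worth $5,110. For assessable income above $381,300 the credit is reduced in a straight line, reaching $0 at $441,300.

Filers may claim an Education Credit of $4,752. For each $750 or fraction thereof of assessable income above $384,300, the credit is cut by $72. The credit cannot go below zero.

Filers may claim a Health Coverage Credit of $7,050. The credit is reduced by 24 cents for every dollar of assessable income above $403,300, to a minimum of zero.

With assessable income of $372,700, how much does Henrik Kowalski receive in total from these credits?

Elderly Relief Credit: $372,700 meets or exceeds the $368,500 cutoff, so the credit is $0.
Disability Support Credit: $372,700 is at or below the $381,300 threshold, so the full $5,110 applies.
Education Credit: $372,700 is at or below the $384,300 threshold, so the full $4,752 applies.
Health Coverage Credit: $372,700 is at or below the $403,300 threshold, so the full $7,050 applies.
Total: $0 + $5,110 + $4,752 + $7,050 = $16,912.

$16,912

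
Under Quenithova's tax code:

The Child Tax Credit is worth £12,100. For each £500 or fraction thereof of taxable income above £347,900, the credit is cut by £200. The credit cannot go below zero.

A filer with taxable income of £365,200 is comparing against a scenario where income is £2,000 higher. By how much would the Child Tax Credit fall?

£800

At £365,200 — income exceeds £347,900 by £17,300, which is 35 full-or-partial £500 increments; reduction = 35 × £200 = £7,000, leaving £5,100.
At £367,200 — income exceeds £347,900 by £19,300, which is 39 full-or-partial £500 increments; reduction = 39 × £200 = £7,800, leaving £4,300.
Lost: £5,100 − £4,300 = £800.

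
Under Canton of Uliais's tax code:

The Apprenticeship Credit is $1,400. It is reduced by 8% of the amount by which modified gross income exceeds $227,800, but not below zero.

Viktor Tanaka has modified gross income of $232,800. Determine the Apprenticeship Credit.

Apprenticeship Credit: 8% of the $5,000 excess over $227,800 is $400; credit = $1,400 − $400 = $1,000.

$1,000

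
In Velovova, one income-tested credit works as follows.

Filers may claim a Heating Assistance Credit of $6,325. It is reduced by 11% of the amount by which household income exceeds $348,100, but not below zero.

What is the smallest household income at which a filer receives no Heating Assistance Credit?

The credit falls by 11% of each dollar above $348,100, so it reaches zero when the excess is $6,325 / 11% = $57,500: income = $348,100 + $57,500 = $405,600.

$405,600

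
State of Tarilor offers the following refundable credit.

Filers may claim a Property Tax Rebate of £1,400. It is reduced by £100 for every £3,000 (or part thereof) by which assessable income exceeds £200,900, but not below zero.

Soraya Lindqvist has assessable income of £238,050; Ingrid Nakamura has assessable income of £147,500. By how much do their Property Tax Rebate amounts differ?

£1,300

Soraya (£238,050): Property Tax Rebate: income exceeds £200,900 by £37,150, which is 13 full-or-partial £3,000 increments; reduction = 13 × £100 = £1,300, leaving £100.
Ingrid (£147,500): Property Tax Rebate: £147,500 is at or below the £200,900 threshold, so the full £1,400 applies.
Difference: |£100 − £1,400| = £1,300.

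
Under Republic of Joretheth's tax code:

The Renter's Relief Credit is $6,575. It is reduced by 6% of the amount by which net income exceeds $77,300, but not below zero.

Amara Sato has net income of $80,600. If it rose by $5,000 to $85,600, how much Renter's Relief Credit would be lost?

At $80,600 — 6% of the $3,300 excess over $77,300 is $198; credit = $6,575 − $198 = $6,377.
At $85,600 — 6% of the $8,300 excess over $77,300 is $498; credit = $6,575 − $498 = $6,077.
Lost: $6,377 − $6,077 = $300.

$300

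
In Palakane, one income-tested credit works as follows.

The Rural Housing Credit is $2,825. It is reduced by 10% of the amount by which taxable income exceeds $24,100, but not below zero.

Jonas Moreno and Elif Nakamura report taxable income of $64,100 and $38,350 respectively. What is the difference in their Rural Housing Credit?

Jonas ($64,100): Rural Housing Credit: 10% of the $40,000 excess over $24,100 is $4,000 ≥ base, so the credit is $0.
Elif ($38,350): Rural Housing Credit: 10% of the $14,250 excess over $24,100 is $1,425; credit = $2,825 − $1,425 = $1,400.
Difference: |$0 − $1,400| = $1,400.

$1,400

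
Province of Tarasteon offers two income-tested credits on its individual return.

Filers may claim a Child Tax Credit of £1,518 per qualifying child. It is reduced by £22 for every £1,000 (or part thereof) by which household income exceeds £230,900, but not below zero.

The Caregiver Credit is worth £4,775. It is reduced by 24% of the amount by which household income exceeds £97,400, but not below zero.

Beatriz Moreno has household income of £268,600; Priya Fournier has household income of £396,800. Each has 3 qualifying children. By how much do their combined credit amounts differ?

Beatriz (£268,600): Child Tax Credit: base = 3 × £1,518 = £4,554. income exceeds £230,900 by £37,700, which is 38 full-or-partial £1,000 increments; reduction = 38 × £22 = £836, leaving £3,718. Caregiver Credit: 24% of the £171,200 excess over £97,400 is £41,088 ≥ base, so the credit is £0. total £3,718 + £0 = £3,718
Priya (£396,800): Child Tax Credit: base = 3 × £1,518 = £4,554. income exceeds £230,900 by £165,900, which is 166 full-or-partial £1,000 increments; reduction = 166 × £22 = £3,652, leaving £902. Caregiver Credit: 24% of the £299,400 excess over £97,400 is £71,856 ≥ base, so the credit is £0. total £902 + £0 = £902
Difference: |£3,718 − £902| = £2,816.

£2,816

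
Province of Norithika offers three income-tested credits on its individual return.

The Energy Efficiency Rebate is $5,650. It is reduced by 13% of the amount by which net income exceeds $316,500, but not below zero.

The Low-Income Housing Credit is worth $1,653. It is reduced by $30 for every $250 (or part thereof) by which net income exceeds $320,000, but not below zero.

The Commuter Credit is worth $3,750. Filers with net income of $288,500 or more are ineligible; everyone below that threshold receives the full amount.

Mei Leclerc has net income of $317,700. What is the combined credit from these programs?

$7,147

Energy Efficiency Rebate: 13% of the $1,200 excess over $316,500 is $156; credit = $5,650 − $156 = $5,494.
Low-Income Housing Credit: $317,700 is at or below the $320,000 threshold, so the full $1,653 applies.
Commuter Credit: $317,700 meets or exceeds the $288,500 cutoff, so the credit is $0.
Total: $5,494 + $1,653 + $0 = $7,147.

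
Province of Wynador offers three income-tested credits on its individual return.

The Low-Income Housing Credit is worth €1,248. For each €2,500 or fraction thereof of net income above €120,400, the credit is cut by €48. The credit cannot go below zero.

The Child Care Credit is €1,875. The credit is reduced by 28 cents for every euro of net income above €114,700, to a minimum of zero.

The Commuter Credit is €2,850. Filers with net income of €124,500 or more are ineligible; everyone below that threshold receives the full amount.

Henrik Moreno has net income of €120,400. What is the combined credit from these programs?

Low-Income Housing Credit: €120,400 is at or below the €120,400 threshold, so the full €1,248 applies.
Child Care Credit: 28% of the €5,700 excess over €114,700 is €1,596; credit = €1,875 − €1,596 = €279.
Commuter Credit: €120,400 is below the €124,500 cutoff, so the full €2,850 applies.
Total: €1,248 + €279 + €2,850 = €4,377.

€4,377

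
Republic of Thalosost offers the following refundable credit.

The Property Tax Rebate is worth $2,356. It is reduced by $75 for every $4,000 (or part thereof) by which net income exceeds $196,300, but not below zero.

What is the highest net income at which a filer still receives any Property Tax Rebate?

$320,300

After 31 increments the reduction is 31 × $75 = $2,325, leaving $31; one more increment wipes it out. Increment 31 ends at excess 31 × $4,000 = $124,000, so the highest qualifying income is $196,300 + $124,000 = $320,300.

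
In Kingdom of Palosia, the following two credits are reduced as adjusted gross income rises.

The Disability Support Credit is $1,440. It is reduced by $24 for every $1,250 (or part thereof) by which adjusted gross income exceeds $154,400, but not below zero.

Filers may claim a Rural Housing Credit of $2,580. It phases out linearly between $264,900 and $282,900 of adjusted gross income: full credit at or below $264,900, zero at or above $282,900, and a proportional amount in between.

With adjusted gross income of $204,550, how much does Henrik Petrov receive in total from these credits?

Disability Support Credit: income exceeds $154,400 by $50,150, which is 41 full-or-partial $1,250 increments; reduction = 41 × $24 = $984, leaving $456.
Rural Housing Credit: $204,550 is at or below the $264,900 threshold, so the full $2,580 applies.
Total: $456 + $2,580 = $3,036.

$3,036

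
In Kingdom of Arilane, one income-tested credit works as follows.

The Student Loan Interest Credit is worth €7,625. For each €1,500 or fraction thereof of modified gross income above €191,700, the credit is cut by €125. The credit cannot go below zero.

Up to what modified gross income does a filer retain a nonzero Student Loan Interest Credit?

After 60 increments the reduction is 60 × €125 = €7,500, leaving €125; one more increment wipes it out. Increment 60 ends at excess 60 × €1,500 = €90,000, so the highest qualifying income is €191,700 + €90,000 = €281,700.

€281,700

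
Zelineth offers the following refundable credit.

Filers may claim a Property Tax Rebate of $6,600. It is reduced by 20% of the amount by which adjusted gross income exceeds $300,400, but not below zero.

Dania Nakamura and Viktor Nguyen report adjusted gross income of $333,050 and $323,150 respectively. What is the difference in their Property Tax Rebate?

Dania ($333,050): Property Tax Rebate: 20% of the $32,650 excess over $300,400 is $6,530; credit = $6,600 − $6,530 = $70.
Viktor ($323,150): Property Tax Rebate: 20% of the $22,750 excess over $300,400 is $4,550; credit = $6,600 − $4,550 = $2,050.
Difference: |$70 − $2,050| = $1,980.

$1,980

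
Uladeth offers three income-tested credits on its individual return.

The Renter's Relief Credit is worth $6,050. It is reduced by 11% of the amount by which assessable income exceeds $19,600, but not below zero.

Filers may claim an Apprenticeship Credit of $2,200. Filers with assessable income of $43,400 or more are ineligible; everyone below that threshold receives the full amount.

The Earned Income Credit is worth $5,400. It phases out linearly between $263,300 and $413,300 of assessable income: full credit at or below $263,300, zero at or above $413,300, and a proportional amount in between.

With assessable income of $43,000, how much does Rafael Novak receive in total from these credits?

Renter's Relief Credit: 11% of the $23,400 excess over $19,600 is $2,574; credit = $6,050 − $2,574 = $3,476.
Apprenticeship Credit: $43,000 is below the $43,400 cutoff, so the full $2,200 applies.
Earned Income Credit: $43,000 is at or below the $263,300 threshold, so the full $5,400 applies.
Total: $3,476 + $2,200 + $5,400 = $11,076.

$11,076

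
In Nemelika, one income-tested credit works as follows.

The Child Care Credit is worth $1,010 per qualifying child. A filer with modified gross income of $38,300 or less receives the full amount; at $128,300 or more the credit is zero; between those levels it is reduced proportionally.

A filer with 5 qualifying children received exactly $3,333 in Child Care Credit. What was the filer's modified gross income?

Full credit = 5 × $1,010 = $5,050.
$3,333 is 3,333/5,050 of the full $5,050, so 1,717/5,050 of the $90,000 range has been used: income = $38,300 + $90,000 × 1,717/5,050 = $68,900.

$68,900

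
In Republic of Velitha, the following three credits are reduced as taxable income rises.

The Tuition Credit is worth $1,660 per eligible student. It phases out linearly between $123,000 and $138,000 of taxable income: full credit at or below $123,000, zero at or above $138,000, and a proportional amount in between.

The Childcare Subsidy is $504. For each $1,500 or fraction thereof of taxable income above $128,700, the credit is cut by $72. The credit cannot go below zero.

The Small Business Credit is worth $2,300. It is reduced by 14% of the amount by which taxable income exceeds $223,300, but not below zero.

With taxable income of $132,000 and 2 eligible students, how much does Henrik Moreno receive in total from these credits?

Tuition Credit: base = 2 × $1,660 = $3,320. $132,000 is $9,000 into a $15,000 phase-out range, leaving 6,000/15,000 of the credit: $3,320 × 6,000/15,000 = $1,328.
Childcare Subsidy: income exceeds $128,700 by $3,300, which is 3 full-or-partial $1,500 increments; reduction = 3 × $72 = $216, leaving $288.
Small Business Credit: $132,000 is at or below the $223,300 threshold, so the full $2,300 applies.
Total: $1,328 + $288 + $2,300 = $3,916.

$3,916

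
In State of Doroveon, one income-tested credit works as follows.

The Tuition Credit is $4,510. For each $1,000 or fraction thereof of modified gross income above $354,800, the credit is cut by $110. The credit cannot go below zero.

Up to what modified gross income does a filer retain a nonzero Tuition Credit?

After 40 increments the reduction is 40 × $110 = $4,400, leaving $110; one more increment wipes it out. Increment 40 ends at excess 40 × $1,000 = $40,000, so the highest qualifying income is $354,800 + $40,000 = $394,800.

$394,800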